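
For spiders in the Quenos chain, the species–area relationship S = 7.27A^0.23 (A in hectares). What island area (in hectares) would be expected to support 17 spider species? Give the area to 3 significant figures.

17 = 7.27 × A^0.23  ⇒  A^0.23 = 17/7.27 = 2.338
ln A = ln(2.338) / 0.23 = 0.8495 / 0.23 = 3.6933
A = e^3.6933 ≈ 40.18 hectares

40.2 hectares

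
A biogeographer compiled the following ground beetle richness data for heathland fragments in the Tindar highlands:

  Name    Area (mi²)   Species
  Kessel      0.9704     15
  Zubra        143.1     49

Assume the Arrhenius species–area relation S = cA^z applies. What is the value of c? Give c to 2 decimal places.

15.11

z = ln(S₂/S₁) / ln(A₂/A₁) = ln(49/15) / ln(143.1/0.9704) = 1.1838 / 4.9936 = 0.2371
c = S₁ / A₁^z = 15 / 0.9704^0.2371 = 15 / 0.9929 = 15.11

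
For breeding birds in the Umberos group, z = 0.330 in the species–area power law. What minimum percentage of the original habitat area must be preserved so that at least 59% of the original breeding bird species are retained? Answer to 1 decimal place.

Need (A_new/A_old)^0.33 = 0.59, so A_new/A_old = 0.59^(1/0.33) = 0.59^3.03
ln(A_new/A_old) = ln 0.59 / 0.33 = -0.5276 / 0.33 = -1.5989
A_new/A_old = e^-1.5989 ≈ 0.2021

20.2%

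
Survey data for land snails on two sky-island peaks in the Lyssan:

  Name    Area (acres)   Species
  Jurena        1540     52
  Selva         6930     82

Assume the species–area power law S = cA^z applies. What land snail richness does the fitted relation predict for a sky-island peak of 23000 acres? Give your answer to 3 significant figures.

118

z = ln(82/52) / ln(6930/1540) = 0.4555 / 1.5041 = 0.3028
c = 52 / 1540^0.3028 = 52 / 9.231 = 5.633
S₃ = 5.633 × 23000^0.3028 = 5.633 × 20.93 ≈ 117.9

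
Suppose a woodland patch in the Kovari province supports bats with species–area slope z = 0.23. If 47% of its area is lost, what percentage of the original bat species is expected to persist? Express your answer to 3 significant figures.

S_new/S_old = (A_new/A_old)^z = 0.53^0.23
= exp(0.23 × ln 0.53) = exp(0.23 × -0.6349) = exp(-0.1460) ≈ 0.8641

86.4%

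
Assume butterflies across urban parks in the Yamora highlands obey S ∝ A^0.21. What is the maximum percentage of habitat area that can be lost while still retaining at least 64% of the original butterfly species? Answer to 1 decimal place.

Need (A_new/A_old)^0.21 = 0.64, so A_new/A_old = 0.64^(1/0.21) = 0.64^4.762
ln(A_new/A_old) = ln 0.64 / 0.21 = -0.4463 / 0.21 = -2.1252
A_new/A_old = e^-2.1252 ≈ 0.1194
Fraction that can be lost = 1 − 0.1194 = 0.8806

88.1%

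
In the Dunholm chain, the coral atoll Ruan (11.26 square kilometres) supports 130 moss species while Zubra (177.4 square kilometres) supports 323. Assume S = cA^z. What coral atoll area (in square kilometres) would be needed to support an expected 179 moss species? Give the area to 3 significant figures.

29.7 square kilometres

z = ln(323/130) / ln(177.4/11.26) = 0.9101 / 2.7572 = 0.3301
c = 130 / 11.26^0.3301 = 130 / 2.224 = 58.46
A = (179/58.46)^(1/0.3301) ⇒ ln A = ln(3.062)/0.3301 = 3.3902
A = e^3.3902 ≈ 29.67 square kilometres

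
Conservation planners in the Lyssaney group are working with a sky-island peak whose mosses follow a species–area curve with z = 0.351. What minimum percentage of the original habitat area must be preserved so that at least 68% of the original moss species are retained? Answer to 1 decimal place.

33.3%

Need (A_new/A_old)^0.351 = 0.68, so A_new/A_old = 0.68^(1/0.351) = 0.68^2.849
ln(A_new/A_old) = ln 0.68 / 0.351 = -0.3857 / 0.351 = -1.0988
A_new/A_old = e^-1.0988 ≈ 0.3333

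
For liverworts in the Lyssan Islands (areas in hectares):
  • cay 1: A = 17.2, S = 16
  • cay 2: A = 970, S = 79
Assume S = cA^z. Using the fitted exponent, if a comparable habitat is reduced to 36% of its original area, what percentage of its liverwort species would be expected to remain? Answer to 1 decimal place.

66.7%

z = ln(79/16) / ln(970/17.2) = 1.5969 / 4.0324 = 0.3960
S_new/S_old = (A_new/A_old)^z = 0.36^0.3960 = exp(0.3960 × -1.0217) = 0.6673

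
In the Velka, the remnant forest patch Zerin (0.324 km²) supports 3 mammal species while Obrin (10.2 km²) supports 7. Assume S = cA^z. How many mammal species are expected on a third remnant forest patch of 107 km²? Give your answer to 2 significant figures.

z = ln(7/3) / ln(10.2/0.324) = 0.8473 / 3.4494 = 0.2456
c = 3 / 0.324^0.2456 = 3 / 0.7582 = 3.957
S₃ = 3.957 × 107^0.2456 = 3.957 × 3.151 ≈ 12.47

12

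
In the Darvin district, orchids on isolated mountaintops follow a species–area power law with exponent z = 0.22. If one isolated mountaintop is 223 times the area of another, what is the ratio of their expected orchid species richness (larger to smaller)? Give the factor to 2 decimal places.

S₂/S₁ = (A₂/A₁)^z = 223^0.22
ln(S₂/S₁) = 0.22 × ln 223 = 0.22 × 5.4072 = 1.1896
S₂/S₁ = e^1.1896 ≈ 3.286

3.29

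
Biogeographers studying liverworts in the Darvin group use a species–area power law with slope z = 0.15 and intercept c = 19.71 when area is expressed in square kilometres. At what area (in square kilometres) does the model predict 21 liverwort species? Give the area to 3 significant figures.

21 = 19.71 × A^0.15  ⇒  A^0.15 = 21/19.71 = 1.065
ln A = ln(1.065) / 0.15 = 0.0634 / 0.15 = 0.4226
A = e^0.4226 ≈ 1.526 square kilometres

1.53 square kilometres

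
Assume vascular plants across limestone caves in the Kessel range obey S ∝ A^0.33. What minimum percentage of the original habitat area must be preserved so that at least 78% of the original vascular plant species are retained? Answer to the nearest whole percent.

Need (A_new/A_old)^0.33 = 0.78, so A_new/A_old = 0.78^(1/0.33) = 0.78^3.03
ln(A_new/A_old) = ln 0.78 / 0.33 = -0.2485 / 0.33 = -0.7529
A_new/A_old = e^-0.7529 ≈ 0.471

47%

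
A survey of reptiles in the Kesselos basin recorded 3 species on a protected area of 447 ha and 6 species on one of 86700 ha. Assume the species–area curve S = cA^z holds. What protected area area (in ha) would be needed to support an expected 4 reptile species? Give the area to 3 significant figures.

3980 ha

z = ln(6/3) / ln(86700/447) = 0.6931 / 5.2677 = 0.1316
c = 3 / 447^0.1316 = 3 / 2.232 = 1.344
A = (4/1.344)^(1/0.1316) ⇒ ln A = ln(2.976)/0.1316 = 8.2888
A = e^8.2888 ≈ 3979 ha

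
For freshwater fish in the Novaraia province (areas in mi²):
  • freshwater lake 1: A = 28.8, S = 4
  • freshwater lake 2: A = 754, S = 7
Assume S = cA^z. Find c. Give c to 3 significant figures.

z = ln(S₂/S₁) / ln(A₂/A₁) = ln(7/4) / ln(754/28.8) = 0.5596 / 3.2650 = 0.1714
c = S₁ / A₁^z = 4 / 28.8^0.1714 = 4 / 1.779 = 2.249

2.25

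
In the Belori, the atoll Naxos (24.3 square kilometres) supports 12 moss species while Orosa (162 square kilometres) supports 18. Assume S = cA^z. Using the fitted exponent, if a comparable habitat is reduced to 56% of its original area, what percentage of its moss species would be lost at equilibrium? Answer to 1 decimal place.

11.7%

z = ln(18/12) / ln(162/24.3) = 0.4055 / 1.8971 = 0.2137
S_new/S_old = (A_new/A_old)^z = 0.56^0.2137 = exp(0.2137 × -0.5798) = 0.8834
Fraction lost = 1 − 0.8834 = 0.1166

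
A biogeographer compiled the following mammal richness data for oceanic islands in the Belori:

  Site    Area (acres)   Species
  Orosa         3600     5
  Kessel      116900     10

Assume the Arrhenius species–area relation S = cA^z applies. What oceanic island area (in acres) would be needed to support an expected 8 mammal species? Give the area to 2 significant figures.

38000 acres

z = ln(10/5) / ln(116900/3600) = 0.6931 / 3.4804 = 0.1992
c = 5 / 3600^0.1992 = 5 / 5.108 = 0.9788
A = (8/0.9788)^(1/0.1992) ⇒ ln A = ln(8.173)/0.1992 = 10.5486
A = e^10.5486 ≈ 38126 acres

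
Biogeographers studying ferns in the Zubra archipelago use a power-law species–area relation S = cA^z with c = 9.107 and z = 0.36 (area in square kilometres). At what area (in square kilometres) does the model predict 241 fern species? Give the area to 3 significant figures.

8950 square kilometres

241 = 9.107 × A^0.36  ⇒  A^0.36 = 241/9.107 = 26.46
ln A = ln(26.46) / 0.36 = 3.2758 / 0.36 = 9.0993
A = e^9.0993 ≈ 8949 square kilometres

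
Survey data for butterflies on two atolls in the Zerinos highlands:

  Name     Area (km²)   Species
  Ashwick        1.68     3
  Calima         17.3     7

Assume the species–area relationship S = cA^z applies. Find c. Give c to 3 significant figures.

z = ln(S₂/S₁) / ln(A₂/A₁) = ln(7/3) / ln(17.3/1.68) = 0.8473 / 2.3319 = 0.3633
c = S₁ / A₁^z = 3 / 1.68^0.3633 = 3 / 1.207 = 2.485

2.48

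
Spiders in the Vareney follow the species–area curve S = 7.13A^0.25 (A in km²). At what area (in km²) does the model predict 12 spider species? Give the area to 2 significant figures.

12 = 7.13 × A^0.25  ⇒  A^0.25 = 12/7.13 = 1.683
ln A = ln(1.683) / 0.25 = 0.5206 / 0.25 = 2.0824
A = e^2.0824 ≈ 8.024 km²

8.0 km²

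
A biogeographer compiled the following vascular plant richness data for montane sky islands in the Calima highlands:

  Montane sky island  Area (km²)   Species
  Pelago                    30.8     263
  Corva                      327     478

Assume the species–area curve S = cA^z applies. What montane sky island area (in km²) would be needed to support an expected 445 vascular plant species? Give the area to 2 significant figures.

z = ln(478/263) / ln(327/30.8) = 0.5975 / 2.3624 = 0.2529
c = 263 / 30.8^0.2529 = 263 / 2.379 = 110.5
A = (445/110.5)^(1/0.2529) ⇒ ln A = ln(4.026)/0.2529 = 5.5071
A = e^5.5071 ≈ 246.4 km²

250 km²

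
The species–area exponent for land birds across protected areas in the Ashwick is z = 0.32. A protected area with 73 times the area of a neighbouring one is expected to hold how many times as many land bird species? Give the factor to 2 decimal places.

3.95

S₂/S₁ = (A₂/A₁)^z = 73^0.32
ln(S₂/S₁) = 0.32 × ln 73 = 0.32 × 4.2905 = 1.3729
S₂/S₁ = e^1.3729 ≈ 3.947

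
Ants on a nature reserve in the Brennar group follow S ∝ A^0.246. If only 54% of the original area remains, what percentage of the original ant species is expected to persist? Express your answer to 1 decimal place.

85.9%

S_new/S_old = (A_new/A_old)^z = 0.54^0.246
= exp(0.246 × ln 0.54) = exp(0.246 × -0.6162) = exp(-0.1516) ≈ 0.8593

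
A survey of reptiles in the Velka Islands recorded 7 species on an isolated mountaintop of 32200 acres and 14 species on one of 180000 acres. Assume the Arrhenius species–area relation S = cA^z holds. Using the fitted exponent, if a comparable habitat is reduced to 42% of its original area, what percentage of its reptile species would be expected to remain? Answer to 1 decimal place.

70.5%

z = ln(14/7) / ln(180000/32200) = 0.6931 / 1.7210 = 0.4028
S_new/S_old = (A_new/A_old)^z = 0.42^0.4028 = exp(0.4028 × -0.8675) = 0.7051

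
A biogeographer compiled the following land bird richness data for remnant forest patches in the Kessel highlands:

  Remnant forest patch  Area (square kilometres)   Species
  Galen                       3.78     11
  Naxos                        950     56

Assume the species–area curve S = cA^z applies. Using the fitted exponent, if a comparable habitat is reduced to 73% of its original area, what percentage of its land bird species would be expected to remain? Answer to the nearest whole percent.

z = ln(56/11) / ln(950/3.78) = 1.6275 / 5.5267 = 0.2945
S_new/S_old = (A_new/A_old)^z = 0.73^0.2945 = exp(0.2945 × -0.3147) = 0.9115

91%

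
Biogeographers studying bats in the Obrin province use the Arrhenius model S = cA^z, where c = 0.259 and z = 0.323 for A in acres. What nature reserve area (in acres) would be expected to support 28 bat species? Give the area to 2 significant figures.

2000000 acres

28 = 0.259 × A^0.323  ⇒  A^0.323 = 28/0.259 = 108.1
ln A = ln(108.1) / 0.323 = 4.6831 / 0.323 = 14.4989
A = e^14.4989 ≈ 1980500 acres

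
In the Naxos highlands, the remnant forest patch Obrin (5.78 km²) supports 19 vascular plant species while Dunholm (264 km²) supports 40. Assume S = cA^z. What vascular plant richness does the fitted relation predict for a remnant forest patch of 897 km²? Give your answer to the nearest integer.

51

z = ln(40/19) / ln(264/5.78) = 0.7444 / 3.8215 = 0.1948
c = 19 / 5.78^0.1948 = 19 / 1.407 = 13.5
S₃ = 13.5 × 897^0.1948 = 13.5 × 3.76 ≈ 50.76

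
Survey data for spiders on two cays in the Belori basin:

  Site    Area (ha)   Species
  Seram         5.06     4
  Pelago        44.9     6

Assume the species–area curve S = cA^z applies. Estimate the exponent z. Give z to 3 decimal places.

Taking logs: ln S = ln c + z ln A, so z = (ln S₂ − ln S₁)/(ln A₂ − ln A₁).
z = ln(6/4) / ln(44.9/5.06) = ln(1.5) / ln(8.874) = 0.4055 / 2.1831 = 0.1857

0.186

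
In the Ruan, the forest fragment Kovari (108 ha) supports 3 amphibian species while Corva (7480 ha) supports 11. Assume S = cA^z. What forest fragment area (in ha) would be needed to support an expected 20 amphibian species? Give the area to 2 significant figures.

53000 ha

z = ln(11/3) / ln(7480/108) = 1.2993 / 4.2379 = 0.3066
c = 3 / 108^0.3066 = 3 / 4.202 = 0.714
A = (20/0.714)^(1/0.3066) ⇒ ln A = ln(28.01)/0.3066 = 10.8699
A = e^10.8699 ≈ 52572 ha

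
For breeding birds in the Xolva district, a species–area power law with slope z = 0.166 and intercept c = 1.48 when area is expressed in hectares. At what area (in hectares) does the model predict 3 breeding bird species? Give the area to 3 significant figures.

70.6 hectares

3 = 1.48 × A^0.166  ⇒  A^0.166 = 3/1.48 = 2.027
ln A = ln(2.027) / 0.166 = 0.7066 / 0.166 = 4.2564
A = e^4.2564 ≈ 70.56 hectares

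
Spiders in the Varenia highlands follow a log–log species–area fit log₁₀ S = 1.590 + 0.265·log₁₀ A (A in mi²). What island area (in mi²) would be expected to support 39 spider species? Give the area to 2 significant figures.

39 = 38.9 × A^0.265  ⇒  A^0.265 = 39/38.9 = 1.002
ln A = ln(1.002) / 0.265 = 0.0025 / 0.265 = 0.0093
A = e^0.0093 ≈ 1.009 mi²

1.0 mi²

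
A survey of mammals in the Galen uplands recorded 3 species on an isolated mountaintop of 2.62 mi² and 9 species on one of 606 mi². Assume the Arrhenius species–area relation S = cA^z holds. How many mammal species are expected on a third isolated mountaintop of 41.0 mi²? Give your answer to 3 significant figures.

5.23

z = ln(9/3) / ln(606/2.62) = 1.0986 / 5.4437 = 0.2018
c = 3 / 2.62^0.2018 = 3 / 1.215 = 2.47
S₃ = 2.47 × 41^0.2018 = 2.47 × 2.116 ≈ 5.226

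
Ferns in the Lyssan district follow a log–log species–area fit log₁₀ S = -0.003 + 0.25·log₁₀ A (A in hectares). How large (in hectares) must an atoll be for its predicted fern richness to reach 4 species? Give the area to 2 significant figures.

260 hectares

4 = 0.9931 × A^0.25  ⇒  A^0.25 = 4/0.9931 = 4.028
ln A = ln(4.028) / 0.25 = 1.3932 / 0.25 = 5.5728
A = e^5.5728 ≈ 263.2 hectares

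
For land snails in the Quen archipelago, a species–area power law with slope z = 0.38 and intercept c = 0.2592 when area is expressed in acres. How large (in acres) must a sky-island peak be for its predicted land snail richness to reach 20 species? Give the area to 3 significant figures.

92600 acres

20 = 0.2592 × A^0.38  ⇒  A^0.38 = 20/0.2592 = 77.16
ln A = ln(77.16) / 0.38 = 4.3459 / 0.38 = 11.4365
A = e^11.4365 ≈ 92646 acres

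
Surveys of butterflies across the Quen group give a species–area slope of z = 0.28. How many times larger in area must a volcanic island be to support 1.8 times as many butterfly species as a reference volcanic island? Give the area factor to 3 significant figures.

(A₂/A₁)^0.28 = 1.8, so A₂/A₁ = 1.8^(1/0.28) = 1.8^3.571
ln(A₂/A₁) = ln 1.8 / 0.28 = 0.5878 / 0.28 = 2.0992
A₂/A₁ = e^2.0992 ≈ 8.16

8.16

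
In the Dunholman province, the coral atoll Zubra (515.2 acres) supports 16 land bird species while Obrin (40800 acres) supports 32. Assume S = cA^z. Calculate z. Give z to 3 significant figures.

0.159

Taking logs: ln S = ln c + z ln A, so z = (ln S₂ − ln S₁)/(ln A₂ − ln A₁).
z = ln(32/16) / ln(40800/515.2) = ln(2) / ln(79.19) = 0.6931 / 4.3719 = 0.1585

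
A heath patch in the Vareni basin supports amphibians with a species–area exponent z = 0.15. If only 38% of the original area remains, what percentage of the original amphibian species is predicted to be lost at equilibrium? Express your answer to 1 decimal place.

S_new/S_old = (A_new/A_old)^z = 0.38^0.15
= exp(0.15 × ln 0.38) = exp(0.15 × -0.9676) = exp(-0.1451) ≈ 0.8649
Fraction lost = 1 − 0.8649 = 0.1351

13.5%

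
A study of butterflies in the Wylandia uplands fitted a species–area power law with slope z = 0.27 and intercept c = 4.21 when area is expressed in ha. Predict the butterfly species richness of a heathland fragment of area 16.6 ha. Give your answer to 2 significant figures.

S = 4.21 × 16.6^0.27 = 4.21 × 2.135 ≈ 8.989

9.0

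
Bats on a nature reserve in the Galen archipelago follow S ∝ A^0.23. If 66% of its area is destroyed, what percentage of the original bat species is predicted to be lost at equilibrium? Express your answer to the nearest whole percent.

22%

S_new/S_old = (A_new/A_old)^z = 0.34^0.23
= exp(0.23 × ln 0.34) = exp(0.23 × -1.0788) = exp(-0.2481) ≈ 0.7803
Fraction lost = 1 − 0.7803 = 0.2197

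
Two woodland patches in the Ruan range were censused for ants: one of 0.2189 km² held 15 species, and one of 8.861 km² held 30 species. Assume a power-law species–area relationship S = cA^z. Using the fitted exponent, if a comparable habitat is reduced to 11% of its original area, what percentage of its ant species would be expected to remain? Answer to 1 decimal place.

z = ln(30/15) / ln(8.861/0.2189) = 0.6931 / 3.7008 = 0.1873
S_new/S_old = (A_new/A_old)^z = 0.11^0.1873 = exp(0.1873 × -2.2073) = 0.6614

66.1%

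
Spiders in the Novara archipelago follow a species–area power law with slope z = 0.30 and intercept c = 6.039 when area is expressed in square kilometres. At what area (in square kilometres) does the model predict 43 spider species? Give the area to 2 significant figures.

43 = 6.039 × A^0.3  ⇒  A^0.3 = 43/6.039 = 7.12
ln A = ln(7.12) / 0.3 = 1.9630 / 0.3 = 6.5432
A = e^6.5432 ≈ 694.5 square kilometres

690 square kilometres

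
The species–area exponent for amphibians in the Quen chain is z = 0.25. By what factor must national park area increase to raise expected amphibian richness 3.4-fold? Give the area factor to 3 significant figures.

(A₂/A₁)^0.25 = 3.4, so A₂/A₁ = 3.4^(1/0.25) = 3.4^4
ln(A₂/A₁) = ln 3.4 / 0.25 = 1.2238 / 0.25 = 4.8951
A₂/A₁ = e^4.8951 ≈ 133.6

134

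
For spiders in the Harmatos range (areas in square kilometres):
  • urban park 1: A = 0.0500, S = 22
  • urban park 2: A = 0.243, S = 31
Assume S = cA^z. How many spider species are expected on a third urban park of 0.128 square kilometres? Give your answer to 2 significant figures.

27

z = ln(31/22) / ln(0.243/0.05) = 0.3429 / 1.5810 = 0.2169
c = 22 / 0.05^0.2169 = 22 / 0.5221 = 42.13
S₃ = 42.13 × 0.128^0.2169 = 42.13 × 0.6402 ≈ 26.98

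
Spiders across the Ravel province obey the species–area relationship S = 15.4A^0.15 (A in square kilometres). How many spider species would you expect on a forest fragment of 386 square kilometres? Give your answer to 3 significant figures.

37.6

S = 15.4 × 386^0.15
ln S = ln 15.4 + 0.15 × ln 386 = 2.7344 + 0.15 × 5.9558 = 3.6277
S = e^3.6277 ≈ 37.63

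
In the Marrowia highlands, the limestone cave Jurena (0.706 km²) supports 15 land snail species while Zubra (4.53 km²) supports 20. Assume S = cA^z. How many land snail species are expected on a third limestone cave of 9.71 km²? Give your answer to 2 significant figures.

23

z = ln(20/15) / ln(4.53/0.706) = 0.2877 / 1.8589 = 0.1548
c = 15 / 0.706^0.1548 = 15 / 0.9475 = 15.83
S₃ = 15.83 × 9.71^0.1548 = 15.83 × 1.422 ≈ 22.5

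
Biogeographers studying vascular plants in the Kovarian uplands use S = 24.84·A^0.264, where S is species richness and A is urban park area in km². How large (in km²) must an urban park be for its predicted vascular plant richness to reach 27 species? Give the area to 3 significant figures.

27 = 24.84 × A^0.264  ⇒  A^0.264 = 27/24.84 = 1.087
ln A = ln(1.087) / 0.264 = 0.0834 / 0.264 = 0.3158
A = e^0.3158 ≈ 1.371 km²

1.37 km²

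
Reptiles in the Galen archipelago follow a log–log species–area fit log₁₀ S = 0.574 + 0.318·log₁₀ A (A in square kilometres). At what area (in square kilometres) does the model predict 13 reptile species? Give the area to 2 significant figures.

50 square kilometres

13 = 3.75 × A^0.318  ⇒  A^0.318 = 13/3.75 = 3.467
ln A = ln(3.467) / 0.318 = 1.2433 / 0.318 = 3.9096
A = e^3.9096 ≈ 49.88 square kilometres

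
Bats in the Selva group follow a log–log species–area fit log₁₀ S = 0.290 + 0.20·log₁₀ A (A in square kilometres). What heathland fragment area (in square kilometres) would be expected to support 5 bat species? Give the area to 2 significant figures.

110 square kilometres

5 = 1.95 × A^0.2  ⇒  A^0.2 = 5/1.95 = 2.564
ln A = ln(2.564) / 0.2 = 0.9417 / 0.2 = 4.7084
A = e^4.7084 ≈ 110.9 square kilometres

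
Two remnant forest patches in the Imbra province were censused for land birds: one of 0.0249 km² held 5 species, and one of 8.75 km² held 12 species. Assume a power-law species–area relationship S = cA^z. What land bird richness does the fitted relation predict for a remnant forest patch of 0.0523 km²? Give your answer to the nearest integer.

z = ln(12/5) / ln(8.75/0.0249) = 0.8755 / 5.8619 = 0.1493
c = 5 / 0.0249^0.1493 = 5 / 0.5761 = 8.679
S₃ = 8.679 × 0.0523^0.1493 = 8.679 × 0.6436 ≈ 5.586

6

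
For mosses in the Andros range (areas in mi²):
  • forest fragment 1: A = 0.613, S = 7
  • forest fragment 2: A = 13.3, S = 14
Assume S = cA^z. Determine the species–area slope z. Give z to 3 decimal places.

0.225

Taking logs: ln S = ln c + z ln A, so z = (ln S₂ − ln S₁)/(ln A₂ − ln A₁).
z = ln(14/7) / ln(13.3/0.613) = ln(2) / ln(21.7) = 0.6931 / 3.0772 = 0.2253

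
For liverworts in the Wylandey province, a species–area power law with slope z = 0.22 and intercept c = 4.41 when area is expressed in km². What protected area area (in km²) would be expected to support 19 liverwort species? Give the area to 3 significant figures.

19 = 4.41 × A^0.22  ⇒  A^0.22 = 19/4.41 = 4.308
ln A = ln(4.308) / 0.22 = 1.4606 / 0.22 = 6.6389
A = e^6.6389 ≈ 764.3 km²

764 km²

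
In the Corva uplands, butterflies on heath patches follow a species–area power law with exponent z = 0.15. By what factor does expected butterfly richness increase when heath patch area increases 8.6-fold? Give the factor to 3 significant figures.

1.38

S₂/S₁ = (A₂/A₁)^z = 8.6^0.15
ln(S₂/S₁) = 0.15 × ln 8.6 = 0.15 × 2.1518 = 0.3228
S₂/S₁ = e^0.3228 ≈ 1.381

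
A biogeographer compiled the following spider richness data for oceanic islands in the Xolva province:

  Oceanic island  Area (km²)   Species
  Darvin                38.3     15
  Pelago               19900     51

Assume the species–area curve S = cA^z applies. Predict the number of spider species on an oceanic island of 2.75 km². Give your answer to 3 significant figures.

z = ln(51/15) / ln(19900/38.3) = 1.2238 / 6.2530 = 0.1957
c = 15 / 38.3^0.1957 = 15 / 2.041 = 7.349
S₃ = 7.349 × 2.75^0.1957 = 7.349 × 1.219 ≈ 8.958

8.96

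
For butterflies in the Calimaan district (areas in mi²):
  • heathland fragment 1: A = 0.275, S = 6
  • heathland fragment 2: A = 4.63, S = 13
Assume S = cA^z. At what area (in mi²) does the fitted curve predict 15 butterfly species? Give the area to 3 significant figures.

7.81 mi²

z = ln(13/6) / ln(4.63/0.275) = 0.7732 / 2.8235 = 0.2738
c = 6 / 0.275^0.2738 = 6 / 0.7022 = 8.544
A = (15/8.544)^(1/0.2738) ⇒ ln A = ln(1.756)/0.2738 = 2.0551
A = e^2.0551 ≈ 7.808 mi²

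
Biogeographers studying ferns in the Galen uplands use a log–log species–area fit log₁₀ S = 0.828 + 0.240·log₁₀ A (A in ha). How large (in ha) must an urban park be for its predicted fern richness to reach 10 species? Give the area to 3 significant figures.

10 = 6.73 × A^0.24  ⇒  A^0.24 = 10/6.73 = 1.486
ln A = ln(1.486) / 0.24 = 0.3960 / 0.24 = 1.6502
A = e^1.6502 ≈ 5.208 ha

5.21 ha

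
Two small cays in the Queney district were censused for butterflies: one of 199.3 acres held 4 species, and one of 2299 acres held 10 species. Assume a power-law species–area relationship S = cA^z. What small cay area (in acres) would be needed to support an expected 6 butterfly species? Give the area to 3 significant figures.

z = ln(10/4) / ln(2299/199.3) = 0.9163 / 2.4454 = 0.3747
c = 4 / 199.3^0.3747 = 4 / 7.271 = 0.5501
A = (6/0.5501)^(1/0.3747) ⇒ ln A = ln(10.91)/0.3747 = 6.3769
A = e^6.3769 ≈ 588.1 acres

588 acres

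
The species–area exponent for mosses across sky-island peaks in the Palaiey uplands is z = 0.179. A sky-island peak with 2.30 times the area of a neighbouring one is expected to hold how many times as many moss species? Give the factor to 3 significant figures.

S₂/S₁ = (A₂/A₁)^z = 2.3^0.179
ln(S₂/S₁) = 0.179 × ln 2.3 = 0.179 × 0.8329 = 0.1491
S₂/S₁ = e^0.1491 ≈ 1.161

1.16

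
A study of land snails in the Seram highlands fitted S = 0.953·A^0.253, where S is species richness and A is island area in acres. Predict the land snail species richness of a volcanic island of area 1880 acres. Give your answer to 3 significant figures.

S = 0.953 × 1880^0.253
ln S = ln 0.953 + 0.253 × ln 1880 = -0.0481 + 0.253 × 7.5390 = 1.8592
S = e^1.8592 ≈ 6.419

6.42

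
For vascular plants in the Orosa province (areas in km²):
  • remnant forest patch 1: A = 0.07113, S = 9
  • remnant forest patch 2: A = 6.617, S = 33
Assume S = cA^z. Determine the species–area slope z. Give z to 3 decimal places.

Taking logs: ln S = ln c + z ln A, so z = (ln S₂ − ln S₁)/(ln A₂ − ln A₁).
z = ln(33/9) / ln(6.617/0.07113) = ln(3.667) / ln(93.03) = 1.2993 / 4.5329 = 0.2866

0.287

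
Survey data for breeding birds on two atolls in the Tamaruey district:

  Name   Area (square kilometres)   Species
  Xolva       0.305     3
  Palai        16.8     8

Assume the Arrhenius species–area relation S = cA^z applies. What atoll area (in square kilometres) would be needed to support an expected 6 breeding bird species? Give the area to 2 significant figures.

z = ln(8/3) / ln(16.8/0.305) = 0.9808 / 4.0088 = 0.2447
c = 3 / 0.305^0.2447 = 3 / 0.7479 = 4.011
A = (6/4.011)^(1/0.2447) ⇒ ln A = ln(1.496)/0.2447 = 1.6456
A = e^1.6456 ≈ 5.184 square kilometres

5.2 square kilometres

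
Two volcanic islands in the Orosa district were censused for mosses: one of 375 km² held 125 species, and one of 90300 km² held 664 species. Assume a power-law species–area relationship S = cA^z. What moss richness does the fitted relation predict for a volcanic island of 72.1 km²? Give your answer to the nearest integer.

76

z = ln(664/125) / ln(90300/375) = 1.6700 / 5.4840 = 0.3045
c = 125 / 375^0.3045 = 125 / 6.079 = 20.56
S₃ = 20.56 × 72.1^0.3045 = 20.56 × 3.679 ≈ 75.66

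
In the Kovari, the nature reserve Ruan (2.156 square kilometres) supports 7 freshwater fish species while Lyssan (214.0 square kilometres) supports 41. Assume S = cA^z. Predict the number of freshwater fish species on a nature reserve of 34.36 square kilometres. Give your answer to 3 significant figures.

20.3

z = ln(41/7) / ln(214/2.156) = 1.7677 / 4.5977 = 0.3845
c = 7 / 2.156^0.3845 = 7 / 1.344 = 5.21
S₃ = 5.21 × 34.36^0.3845 = 5.21 × 3.895 ≈ 20.29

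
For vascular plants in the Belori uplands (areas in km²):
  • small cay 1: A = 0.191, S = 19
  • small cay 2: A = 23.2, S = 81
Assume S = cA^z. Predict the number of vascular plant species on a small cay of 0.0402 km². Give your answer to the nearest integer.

z = ln(81/19) / ln(23.2/0.191) = 1.4500 / 4.7996 = 0.3021
c = 19 / 0.191^0.3021 = 19 / 0.6064 = 31.33
S₃ = 31.33 × 0.0402^0.3021 = 31.33 × 0.3787 ≈ 11.87

12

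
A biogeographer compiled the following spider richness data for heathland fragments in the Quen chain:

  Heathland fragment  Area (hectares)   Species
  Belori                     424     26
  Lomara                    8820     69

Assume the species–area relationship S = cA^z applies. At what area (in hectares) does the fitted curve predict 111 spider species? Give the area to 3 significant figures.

z = ln(69/26) / ln(8820/424) = 0.9760 / 3.0350 = 0.3216
c = 26 / 424^0.3216 = 26 / 6.997 = 3.716
A = (111/3.716)^(1/0.3216) ⇒ ln A = ln(29.87)/0.3216 = 10.5632
A = e^10.5632 ≈ 38684 hectares

38700 hectares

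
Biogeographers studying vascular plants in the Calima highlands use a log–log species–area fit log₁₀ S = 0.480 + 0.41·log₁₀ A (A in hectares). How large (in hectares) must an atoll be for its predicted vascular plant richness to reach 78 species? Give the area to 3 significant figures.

78 = 3.02 × A^0.41  ⇒  A^0.41 = 78/3.02 = 25.83
ln A = ln(25.83) / 0.41 = 3.2515 / 0.41 = 7.9304
A = e^7.9304 ≈ 2781 hectares

2780 hectares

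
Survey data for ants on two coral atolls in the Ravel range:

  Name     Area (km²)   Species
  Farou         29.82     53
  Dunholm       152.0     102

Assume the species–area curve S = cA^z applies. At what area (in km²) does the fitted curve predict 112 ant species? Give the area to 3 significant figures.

192 km²

z = ln(102/53) / ln(152/29.82) = 0.6547 / 1.6287 = 0.4020
c = 53 / 29.82^0.4020 = 53 / 3.915 = 13.54
A = (112/13.54)^(1/0.4020) ⇒ ln A = ln(8.273)/0.4020 = 5.2566
A = e^5.2566 ≈ 191.8 km²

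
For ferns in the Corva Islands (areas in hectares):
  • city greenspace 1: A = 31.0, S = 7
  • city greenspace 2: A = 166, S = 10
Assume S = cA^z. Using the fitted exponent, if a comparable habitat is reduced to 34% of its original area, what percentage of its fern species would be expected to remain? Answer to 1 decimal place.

z = ln(10/7) / ln(166/31) = 0.3567 / 1.6780 = 0.2126
S_new/S_old = (A_new/A_old)^z = 0.34^0.2126 = exp(0.2126 × -1.0788) = 0.7951

79.5%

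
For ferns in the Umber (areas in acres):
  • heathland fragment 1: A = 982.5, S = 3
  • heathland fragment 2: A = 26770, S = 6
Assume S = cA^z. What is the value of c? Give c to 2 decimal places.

0.71

z = ln(S₂/S₁) / ln(A₂/A₁) = ln(6/3) / ln(26770/982.5) = 0.6931 / 3.3049 = 0.2097
c = S₁ / A₁^z = 3 / 982.5^0.2097 = 3 / 4.242 = 0.7072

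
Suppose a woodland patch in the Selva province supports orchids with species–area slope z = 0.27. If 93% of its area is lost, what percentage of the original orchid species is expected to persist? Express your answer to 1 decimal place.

48.8%

S_new/S_old = (A_new/A_old)^z = 0.07^0.27
= exp(0.27 × ln 0.07) = exp(0.27 × -2.6593) = exp(-0.7180) ≈ 0.4877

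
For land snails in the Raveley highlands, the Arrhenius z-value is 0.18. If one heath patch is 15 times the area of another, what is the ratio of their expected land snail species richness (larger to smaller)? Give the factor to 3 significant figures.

1.63

S₂/S₁ = (A₂/A₁)^z = 15^0.18
ln(S₂/S₁) = 0.18 × ln 15 = 0.18 × 2.7081 = 0.4874
S₂/S₁ = e^0.4874 ≈ 1.628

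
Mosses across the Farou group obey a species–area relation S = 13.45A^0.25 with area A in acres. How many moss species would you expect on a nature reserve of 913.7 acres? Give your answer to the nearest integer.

S = 13.45 × 913.7^0.25
ln S = ln 13.45 + 0.25 × ln 913.7 = 2.5990 + 0.25 × 6.8175 = 4.3034
S = e^4.3034 ≈ 73.95

74 species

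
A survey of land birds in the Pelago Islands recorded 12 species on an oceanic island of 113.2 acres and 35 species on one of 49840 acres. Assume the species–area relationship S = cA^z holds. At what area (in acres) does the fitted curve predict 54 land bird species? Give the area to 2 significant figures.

590000 acres

z = ln(35/12) / ln(49840/113.2) = 1.0704 / 6.0874 = 0.1758
c = 12 / 113.2^0.1758 = 12 / 2.297 = 5.224
A = (54/5.224)^(1/0.1758) ⇒ ln A = ln(10.34)/0.1758 = 13.2826
A = e^13.2826 ≈ 586887 acres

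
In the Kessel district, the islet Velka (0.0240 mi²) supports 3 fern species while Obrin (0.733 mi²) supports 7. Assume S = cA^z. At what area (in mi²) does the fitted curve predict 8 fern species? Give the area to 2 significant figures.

1.3 mi²

z = ln(7/3) / ln(0.733/0.024) = 0.8473 / 3.4191 = 0.2478
c = 3 / 0.024^0.2478 = 3 / 0.3968 = 7.56
A = (8/7.56)^(1/0.2478) ⇒ ln A = ln(1.058)/0.2478 = 0.2282
A = e^0.2282 ≈ 1.256 mi²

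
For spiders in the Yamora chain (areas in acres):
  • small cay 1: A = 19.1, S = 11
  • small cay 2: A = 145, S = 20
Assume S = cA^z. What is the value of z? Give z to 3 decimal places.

0.295

Taking logs: ln S = ln c + z ln A, so z = (ln S₂ − ln S₁)/(ln A₂ − ln A₁).
z = ln(20/11) / ln(145/19.1) = ln(1.818) / ln(7.592) = 0.5978 / 2.0270 = 0.2949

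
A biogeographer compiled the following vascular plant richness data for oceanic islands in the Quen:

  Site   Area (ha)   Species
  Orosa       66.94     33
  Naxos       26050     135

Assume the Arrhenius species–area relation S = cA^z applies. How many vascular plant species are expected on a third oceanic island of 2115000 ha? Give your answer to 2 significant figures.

z = ln(135/33) / ln(26050/66.94) = 1.4088 / 5.9640 = 0.2362
c = 33 / 66.94^0.2362 = 33 / 2.699 = 12.23
S₃ = 12.23 × 2115000^0.2362 = 12.23 × 31.2 ≈ 381.4

380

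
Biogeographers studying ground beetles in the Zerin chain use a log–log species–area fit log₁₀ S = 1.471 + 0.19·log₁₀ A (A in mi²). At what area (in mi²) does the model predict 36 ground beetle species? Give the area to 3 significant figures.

2.81 mi²

36 = 29.58 × A^0.19  ⇒  A^0.19 = 36/29.58 = 1.217
ln A = ln(1.217) / 0.19 = 0.1964 / 0.19 = 1.0338
A = e^1.0338 ≈ 2.812 mi²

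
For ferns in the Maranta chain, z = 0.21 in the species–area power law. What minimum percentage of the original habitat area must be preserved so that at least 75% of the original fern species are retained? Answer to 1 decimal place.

Need (A_new/A_old)^0.21 = 0.75, so A_new/A_old = 0.75^(1/0.21) = 0.75^4.762
ln(A_new/A_old) = ln 0.75 / 0.21 = -0.2877 / 0.21 = -1.3699
A_new/A_old = e^-1.3699 ≈ 0.2541

25.4%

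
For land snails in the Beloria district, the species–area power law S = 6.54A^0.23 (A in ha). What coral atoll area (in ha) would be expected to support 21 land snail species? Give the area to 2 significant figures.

21 = 6.54 × A^0.23  ⇒  A^0.23 = 21/6.54 = 3.211
ln A = ln(3.211) / 0.23 = 1.1666 / 0.23 = 5.0721
A = e^5.0721 ≈ 159.5 ha

160 ha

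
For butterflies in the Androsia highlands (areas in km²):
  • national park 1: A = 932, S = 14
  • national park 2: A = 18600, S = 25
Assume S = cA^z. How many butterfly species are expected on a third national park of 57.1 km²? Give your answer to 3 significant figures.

8.15

z = ln(25/14) / ln(18600/932) = 0.5798 / 2.9936 = 0.1937
c = 14 / 932^0.1937 = 14 / 3.76 = 3.724
S₃ = 3.724 × 57.1^0.1937 = 3.724 × 2.189 ≈ 8.151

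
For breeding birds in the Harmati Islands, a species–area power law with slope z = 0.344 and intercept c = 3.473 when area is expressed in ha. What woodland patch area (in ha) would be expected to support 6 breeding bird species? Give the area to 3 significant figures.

4.90 ha

6 = 3.473 × A^0.344  ⇒  A^0.344 = 6/3.473 = 1.728
ln A = ln(1.728) / 0.344 = 0.5467 / 0.344 = 1.5894
A = e^1.5894 ≈ 4.901 ha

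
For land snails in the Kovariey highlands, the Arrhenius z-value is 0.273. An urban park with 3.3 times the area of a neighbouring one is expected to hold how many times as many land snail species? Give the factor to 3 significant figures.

S₂/S₁ = (A₂/A₁)^z = 3.3^0.273
ln(S₂/S₁) = 0.273 × ln 3.3 = 0.273 × 1.1939 = 0.3259
S₂/S₁ = e^0.3259 ≈ 1.385

1.39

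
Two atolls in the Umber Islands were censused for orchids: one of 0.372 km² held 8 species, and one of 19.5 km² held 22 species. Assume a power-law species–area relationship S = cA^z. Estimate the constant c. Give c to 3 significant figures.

10.3

z = ln(S₂/S₁) / ln(A₂/A₁) = ln(22/8) / ln(19.5/0.372) = 1.0116 / 3.9593 = 0.2555
c = S₁ / A₁^z = 8 / 0.372^0.2555 = 8 / 0.7767 = 10.3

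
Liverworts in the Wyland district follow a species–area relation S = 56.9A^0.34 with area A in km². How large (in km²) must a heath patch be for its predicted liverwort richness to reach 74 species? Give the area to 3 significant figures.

2.17 km²

74 = 56.9 × A^0.34  ⇒  A^0.34 = 74/56.9 = 1.301
ln A = ln(1.301) / 0.34 = 0.2628 / 0.34 = 0.7729
A = e^0.7729 ≈ 2.166 km²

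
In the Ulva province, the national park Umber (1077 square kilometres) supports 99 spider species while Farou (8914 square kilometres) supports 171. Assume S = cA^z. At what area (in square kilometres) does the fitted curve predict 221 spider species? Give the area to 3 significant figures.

24000 square kilometres

z = ln(171/99) / ln(8914/1077) = 0.5465 / 2.1134 = 0.2586
c = 99 / 1077^0.2586 = 99 / 6.083 = 16.27
A = (221/16.27)^(1/0.2586) ⇒ ln A = ln(13.58)/0.2586 = 10.0872
A = e^10.0872 ≈ 24034 square kilometres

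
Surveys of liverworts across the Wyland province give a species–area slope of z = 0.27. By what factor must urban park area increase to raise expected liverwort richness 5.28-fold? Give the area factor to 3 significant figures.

(A₂/A₁)^0.27 = 5.28, so A₂/A₁ = 5.28^(1/0.27) = 5.28^3.704
ln(A₂/A₁) = ln 5.28 / 0.27 = 1.6639 / 0.27 = 6.1627
A₂/A₁ = e^6.1627 ≈ 474.7

475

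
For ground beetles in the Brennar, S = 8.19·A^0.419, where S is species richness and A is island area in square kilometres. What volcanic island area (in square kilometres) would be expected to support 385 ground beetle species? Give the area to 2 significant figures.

9800 square kilometres

385 = 8.19 × A^0.419  ⇒  A^0.419 = 385/8.19 = 47.01
ln A = ln(47.01) / 0.419 = 3.8503 / 0.419 = 9.1893
A = e^9.1893 ≈ 9792 square kilometres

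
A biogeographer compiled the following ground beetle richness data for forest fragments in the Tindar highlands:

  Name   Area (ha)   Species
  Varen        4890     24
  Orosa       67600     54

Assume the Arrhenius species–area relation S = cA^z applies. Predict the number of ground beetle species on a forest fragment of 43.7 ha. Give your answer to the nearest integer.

z = ln(54/24) / ln(67600/4890) = 0.8109 / 2.6264 = 0.3088
c = 24 / 4890^0.3088 = 24 / 13.78 = 1.742
S₃ = 1.742 × 43.7^0.3088 = 1.742 × 3.21 ≈ 5.593

6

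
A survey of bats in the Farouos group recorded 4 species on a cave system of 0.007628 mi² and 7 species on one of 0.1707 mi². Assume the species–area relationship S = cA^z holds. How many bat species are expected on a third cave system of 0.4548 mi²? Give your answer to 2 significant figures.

8.4

z = ln(7/4) / ln(0.1707/0.007628) = 0.5596 / 3.1081 = 0.1801
c = 4 / 0.007628^0.1801 = 4 / 0.4156 = 9.624
S₃ = 9.624 × 0.4548^0.1801 = 9.624 × 0.8677 ≈ 8.351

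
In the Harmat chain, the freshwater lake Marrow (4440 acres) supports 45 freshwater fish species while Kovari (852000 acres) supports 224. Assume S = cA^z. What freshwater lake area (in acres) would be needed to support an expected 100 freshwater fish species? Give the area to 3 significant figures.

60700 acres

z = ln(224/45) / ln(852000/4440) = 1.6050 / 5.2569 = 0.3053
c = 45 / 4440^0.3053 = 45 / 12.99 = 3.464
A = (100/3.464)^(1/0.3053) ⇒ ln A = ln(28.86)/0.3053 = 11.0138
A = e^11.0138 ≈ 60708 acres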